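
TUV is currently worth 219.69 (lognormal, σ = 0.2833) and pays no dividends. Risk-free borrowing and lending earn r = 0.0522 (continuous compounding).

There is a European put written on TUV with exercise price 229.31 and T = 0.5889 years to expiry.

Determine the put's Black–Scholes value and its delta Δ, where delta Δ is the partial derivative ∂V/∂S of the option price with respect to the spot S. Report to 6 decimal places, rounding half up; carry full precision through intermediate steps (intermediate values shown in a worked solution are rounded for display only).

σ√T = 0.2833·√0.5889 = 0.217404
d₁ = (ln(S/K) + (r+σ²/2)T) / (σ√T) = (ln(219.69/229.31) + (0.0522+0.2833²/2)·0.5889) / 0.217404 = (-0.042857 + 0.054373) / 0.217404 = 0.052968
d₂ = d₁ − σ√T = 0.052968 − 0.217404 = -0.164436
e^{−rT} = 0.969727
N(−d₁) = 0.478879,  N(−d₂) = 0.565306
Put price V = K·e^{−rT}·N(−d₂) − S·N(−d₁) = 125.706026 − 105.204853 = 20.501172
Δ = −N(−d₁) = -0.478879

price = 20.501172
Δ = -0.478879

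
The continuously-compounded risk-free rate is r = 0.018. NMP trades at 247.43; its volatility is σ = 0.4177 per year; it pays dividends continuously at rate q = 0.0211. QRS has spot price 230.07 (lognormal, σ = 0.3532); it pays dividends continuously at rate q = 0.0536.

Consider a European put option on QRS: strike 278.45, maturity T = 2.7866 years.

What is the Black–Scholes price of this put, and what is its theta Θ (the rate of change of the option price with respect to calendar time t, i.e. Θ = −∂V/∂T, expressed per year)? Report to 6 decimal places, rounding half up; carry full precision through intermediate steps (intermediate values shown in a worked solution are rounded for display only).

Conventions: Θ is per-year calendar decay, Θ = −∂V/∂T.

price = 93.141609
Θ = -10.603699

σ√T = 0.3532·√2.7866 = 0.589601
d₁ = (ln(S/K) + (r−q+σ²/2)T) / (σ√T) = (ln(230.07/278.45) + (0.018−0.0536+0.3532²/2)·2.7866) / 0.589601 = (-0.190855 + 0.074612) / 0.589601 = -0.197156
d₂ = d₁ − σ√T = -0.197156 − 0.589601 = -0.786757
e^{−rT} = 0.951078
e^{−qT} = 0.861257
N(−d₁) = 0.578147,  N(−d₂) = 0.784288
Put price V = K·e^{−rT}·N(−d₂) − S·e^{−qT}·N(−d₁) = 207.701212 − 114.559602 = 93.141609
φ(d₁) = (1/√(2π))·e^{−d₁²/2} = 0.391264
Θ = −S·e^{−qT}·φ(d₁)·σ/(2√T) − q·S·e^{−qT}·N(−d₁) + r·K·e^{−rT}·N(−d₂) = −8.201926 − 6.140395 + 3.738622 = -10.603699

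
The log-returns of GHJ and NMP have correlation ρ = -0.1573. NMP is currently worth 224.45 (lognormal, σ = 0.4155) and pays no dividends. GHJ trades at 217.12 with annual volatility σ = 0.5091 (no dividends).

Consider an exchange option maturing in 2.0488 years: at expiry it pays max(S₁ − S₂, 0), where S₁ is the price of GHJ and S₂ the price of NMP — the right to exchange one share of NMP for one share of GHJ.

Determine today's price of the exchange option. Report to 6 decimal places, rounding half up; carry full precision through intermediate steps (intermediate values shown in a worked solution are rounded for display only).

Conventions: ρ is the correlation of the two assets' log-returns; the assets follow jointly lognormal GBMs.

σ_eff = √(σ₁² + σ₂² − 2ρσ₁σ₂) = √(0.5091² + 0.4155² − 2·-0.1573·0.5091·0.4155) = 0.705954
d₁ = (ln(S₁/S₂) + (q₂ − q₁ + σ_eff²/2)T) / (σ_eff√T) = (ln(217.12/224.45) + (0.0 − 0.0 + 0.249185)·2.0488) / 1.010476 = 0.472380
d₂ = d₁ − σ_eff√T = 0.472380 − 1.010476 = -0.538097
N(d₁) = 0.681672,  N(d₂) = 0.295255
V = S₁·e^{−q₁T}·N(d₁) − S₂·e^{−q₂T}·N(d₂) = 148.004633 − 66.270026 = 81.734607
Key observation: the rate r is irrelevant here: denominating values in NMP turns the exchange into a ratio option on S₁/S₂, and discounting at r drops out.

exchange price = 81.734607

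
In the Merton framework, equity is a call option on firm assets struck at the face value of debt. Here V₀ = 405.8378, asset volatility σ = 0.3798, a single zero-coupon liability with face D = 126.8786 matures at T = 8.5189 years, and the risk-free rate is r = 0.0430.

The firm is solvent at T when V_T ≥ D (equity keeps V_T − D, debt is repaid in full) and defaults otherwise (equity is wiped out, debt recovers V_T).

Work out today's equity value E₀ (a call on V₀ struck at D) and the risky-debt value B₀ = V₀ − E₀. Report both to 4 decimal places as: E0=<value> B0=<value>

E0=325.0900 B0=80.7478

Work the structural quantities from V₀ = 405.8378 against face 126.8786:
d₁ = [ln(V₀/D) + (r + σ²/2)T] / (σ√T)
   = [ln(405.8378/126.8786) + (0.0430 + 0.5·0.3798²)·8.5189] / (0.3798·√8.5189)
   = [1.162723 + 0.980730] / 1.108528 = 1.933603
d₂ = d₁ − σ√T = 1.933603 − 1.108528 = 0.825074
N(d₁) = 0.973419,  N(d₂) = 0.795335,  e^(−rT) = 0.693286
E₀ = V₀·N(d₁) − D·e^(−rT)·N(d₂)
   = 405.8378·0.973419 − 126.8786·0.693286·0.795335 = 325.090019
B₀ = V₀ − E₀ = 405.8378 − 325.090019 = 80.747781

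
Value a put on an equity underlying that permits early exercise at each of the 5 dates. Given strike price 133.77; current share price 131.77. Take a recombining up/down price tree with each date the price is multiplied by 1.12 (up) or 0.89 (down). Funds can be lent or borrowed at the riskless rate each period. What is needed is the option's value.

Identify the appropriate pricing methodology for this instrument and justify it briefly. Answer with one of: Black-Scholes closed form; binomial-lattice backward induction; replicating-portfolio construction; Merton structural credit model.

Key observation: the defining feature is the embedded early-exercise option across 5 discrete dates on the spot-131.77 tree; pricing the strike-133.77 put means working backward with an exercise test at every node.

framework: binomial-lattice backward induction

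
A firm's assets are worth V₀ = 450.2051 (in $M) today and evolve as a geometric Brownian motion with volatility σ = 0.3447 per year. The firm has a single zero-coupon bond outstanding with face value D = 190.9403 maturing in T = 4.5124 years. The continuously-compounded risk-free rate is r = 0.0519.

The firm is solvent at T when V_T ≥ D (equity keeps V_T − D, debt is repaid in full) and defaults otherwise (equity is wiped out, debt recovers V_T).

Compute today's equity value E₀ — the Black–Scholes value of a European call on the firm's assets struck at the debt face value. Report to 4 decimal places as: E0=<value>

E0=304.5713

Work the structural quantities from V₀ = 450.2051 against face 190.9403:
d₁ = [ln(V₀/D) + (r + σ²/2)T] / (σ√T)
   = [ln(450.2051/190.9403) + (0.0519 + 0.5·0.3447²)·4.5124] / (0.3447·√4.5124)
   = [0.857742 + 0.502271] / 0.732226 = 1.857369
d₂ = d₁ − σ√T = 1.857369 − 0.732226 = 1.125143
N(d₁) = 0.968371,  N(d₂) = 0.869736,  e^(−rT) = 0.791209
E₀ = V₀·N(d₁) − D·e^(−rT)·N(d₂)
   = 450.2051·0.968371 − 190.9403·0.791209·0.869736 = 304.571277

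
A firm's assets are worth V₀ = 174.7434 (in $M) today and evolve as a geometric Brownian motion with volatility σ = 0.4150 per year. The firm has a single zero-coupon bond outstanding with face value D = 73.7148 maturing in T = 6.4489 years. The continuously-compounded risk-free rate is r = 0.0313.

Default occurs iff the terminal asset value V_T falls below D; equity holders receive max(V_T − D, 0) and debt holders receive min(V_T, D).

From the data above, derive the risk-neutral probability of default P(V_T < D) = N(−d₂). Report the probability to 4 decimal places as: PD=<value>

PD=0.3143

With assets at 174.7434 and a single debt payment of 73.7148 at 6.4489 years:
d₁ = [ln(V₀/D) + (r + σ²/2)T] / (σ√T)
   = [ln(174.7434/73.7148) + (0.0313 + 0.5·0.4150²)·6.4489] / (0.4150·√6.4489)
   = [0.863115 + 0.757181] / 1.053879 = 1.537459
d₂ = d₁ − σ√T = 1.537459 − 1.053879 = 0.483580
risk-neutral PD = N(−d₂) = N(-0.483580) = 0.314342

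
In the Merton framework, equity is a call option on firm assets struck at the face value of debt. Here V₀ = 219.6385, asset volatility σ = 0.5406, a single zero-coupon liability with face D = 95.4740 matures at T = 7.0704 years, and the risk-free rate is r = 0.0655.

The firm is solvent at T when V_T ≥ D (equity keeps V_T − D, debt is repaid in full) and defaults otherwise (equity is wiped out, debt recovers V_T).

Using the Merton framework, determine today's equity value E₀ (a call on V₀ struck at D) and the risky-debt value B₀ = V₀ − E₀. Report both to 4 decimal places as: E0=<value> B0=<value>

With assets at 219.6385 and a single debt payment of 95.4740 at 7.0704 years:
d₁ = [ln(V₀/D) + (r + σ²/2)T] / (σ√T)
   = [ln(219.6385/95.4740) + (0.0655 + 0.5·0.5406²)·7.0704] / (0.5406·√7.0704)
   = [0.833129 + 1.496268] / 1.437467 = 1.620486
d₂ = d₁ − σ√T = 1.620486 − 1.437467 = 0.183019
N(d₁) = 0.947436,  N(d₂) = 0.572608,  e^(−rT) = 0.629323
E₀ = V₀·N(d₁) − D·e^(−rT)·N(d₂)
   = 219.6385·0.947436 − 95.4740·0.629323·0.572608 = 173.688865
B₀ = V₀ − E₀ = 219.6385 − 173.688865 = 45.949635

E0=173.6889 B0=45.9496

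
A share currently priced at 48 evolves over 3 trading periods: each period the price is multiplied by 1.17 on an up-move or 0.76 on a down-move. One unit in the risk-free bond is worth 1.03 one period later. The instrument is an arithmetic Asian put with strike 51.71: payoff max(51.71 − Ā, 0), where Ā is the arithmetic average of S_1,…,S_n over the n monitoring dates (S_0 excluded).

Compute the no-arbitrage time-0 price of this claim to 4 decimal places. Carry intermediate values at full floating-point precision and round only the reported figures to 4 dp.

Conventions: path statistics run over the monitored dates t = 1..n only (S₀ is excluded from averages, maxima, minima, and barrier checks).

price = 5.2593

Risk-neutral up-probability p* = (R−d)/(u−d) = (1.03−0.76)/(1.17−0.76) = 0.6585; the claim prices as the p*-weighted sum of path payoffs discounted by R^3.
Enumerate all 2^3 = 8 price paths (U = up ×1.17, D = down ×0.76); each path with k up-moves has probability p*^k·(1−p*)^(3−k).
DDD: Ā=28.4252, payoff=23.2848, prob=0.039814
UDD: Ā=43.7599, payoff=7.9501, prob=0.076784
DUD: Ā=37.1999, payoff=14.5101, prob=0.076784
UUD: Ā=57.2682, payoff=0.0000, prob=0.148083
DDU: Ā=32.2143, payoff=19.4957, prob=0.076784
UDU: Ā=49.5930, payoff=2.1170, prob=0.148083
DUU: Ā=43.0330, payoff=8.6770, prob=0.148083
UUU: Ā=66.2482, payoff=0.0000, prob=0.285588
Price = Σ prob·payoff / R^3 = 5.746980 / 1.092727 = 5.2593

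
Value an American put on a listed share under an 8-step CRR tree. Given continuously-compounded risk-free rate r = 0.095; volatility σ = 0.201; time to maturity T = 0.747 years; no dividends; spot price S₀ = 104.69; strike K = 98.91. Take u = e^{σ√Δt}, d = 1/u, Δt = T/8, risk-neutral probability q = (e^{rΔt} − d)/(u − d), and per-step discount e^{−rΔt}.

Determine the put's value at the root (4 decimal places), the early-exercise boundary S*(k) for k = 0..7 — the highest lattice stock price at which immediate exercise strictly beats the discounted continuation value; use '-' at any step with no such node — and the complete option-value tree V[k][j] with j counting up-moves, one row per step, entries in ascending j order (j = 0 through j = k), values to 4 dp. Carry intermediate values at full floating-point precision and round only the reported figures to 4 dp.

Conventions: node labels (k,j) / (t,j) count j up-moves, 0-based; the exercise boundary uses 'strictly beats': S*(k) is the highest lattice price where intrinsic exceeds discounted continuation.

price = 2.7443
boundary = - - - 87.0727 81.8856 87.0727 81.8856 87.0727
tree:
2.7443
4.6099 1.3054
7.5163 2.3733 0.4773
11.8373 4.2017 0.9579 0.1030
17.0244 7.1984 1.8869 0.2347 0.0000
21.9025 11.8373 3.6260 0.5347 0.0000 0.0000
26.4900 17.0244 6.7284 1.2180 0.0000 0.0000 0.0000
30.8042 21.9025 11.8373 2.7749 0.0000 0.0000 0.0000 0.0000
34.8614 26.4900 17.0244 6.3217 0.0000 0.0000 0.0000 0.0000 0.0000

params: Δt=0.09337 u=1.06335 d=0.94043 q=0.55714 e^(-rΔt)=0.99117
t_8 payoffs: 34.8614 26.4900 17.0244 6.3217 0.0000 0.0000 0.0000 0.0000 0.0000
t_7: node(7,0) S=68.1058 payoff=30.8042 vs cont=29.9307 → 30.8042 [stop]  node(7,1) S=77.0075 payoff=21.9025 vs cont=21.0290 → 21.9025 [stop]  node(7,2) S=87.0727 payoff=11.8373 vs cont=10.9638 → 11.8373 [stop]  node(7,3) S=98.4534 payoff=0.4566 vs cont=2.7749 → 2.7749 [wait]  node(7,4) S=111.3217 payoff=0.0000 vs cont=0.0000 → 0.0000 [wait]  node(7,5) S=125.8718 payoff=0.0000 vs cont=0.0000 → 0.0000 [wait]  node(7,6) S=142.3238 payoff=0.0000 vs cont=0.0000 → 0.0000 [wait]  node(7,7) S=160.9261 payoff=0.0000 vs cont=0.0000 → 0.0000 [wait]  ⇒ S*(7)=87.0727
t_6: node(6,0) S=72.4200 payoff=26.4900 vs cont=25.6165 → 26.4900 [stop]  node(6,1) S=81.8856 payoff=17.0244 vs cont=16.1509 → 17.0244 [stop]  node(6,2) S=92.5883 payoff=6.3217 vs cont=6.7284 → 6.7284 [wait]  node(6,3) S=104.6900 payoff=0.0000 vs cont=1.2180 → 1.2180 [wait]  node(6,4) S=118.3734 payoff=0.0000 vs cont=0.0000 → 0.0000 [wait]  node(6,5) S=133.8453 payoff=0.0000 vs cont=0.0000 → 0.0000 [wait]  node(6,6) S=151.3394 payoff=0.0000 vs cont=0.0000 → 0.0000 [wait]  ⇒ S*(6)=81.8856
t_5: node(5,0) S=77.0075 payoff=21.9025 vs cont=21.0290 → 21.9025 [stop]  node(5,1) S=87.0727 payoff=11.8373 vs cont=11.1884 → 11.8373 [stop]  node(5,2) S=98.4534 payoff=0.4566 vs cont=3.6260 → 3.6260 [wait]  node(5,3) S=111.3217 payoff=0.0000 vs cont=0.5347 → 0.5347 [wait]  node(5,4) S=125.8718 payoff=0.0000 vs cont=0.0000 → 0.0000 [wait]  node(5,5) S=142.3238 payoff=0.0000 vs cont=0.0000 → 0.0000 [wait]  ⇒ S*(5)=87.0727
t_4: node(4,0) S=81.8856 payoff=17.0244 vs cont=16.1509 → 17.0244 [stop]  node(4,1) S=92.5883 payoff=6.3217 vs cont=7.1984 → 7.1984 [wait]  node(4,2) S=104.6900 payoff=0.0000 vs cont=1.8869 → 1.8869 [wait]  node(4,3) S=118.3734 payoff=0.0000 vs cont=0.2347 → 0.2347 [wait]  node(4,4) S=133.8453 payoff=0.0000 vs cont=0.0000 → 0.0000 [wait]  ⇒ S*(4)=81.8856
t_3: node(3,0) S=87.0727 payoff=11.8373 vs cont=11.4480 → 11.8373 [stop]  node(3,1) S=98.4534 payoff=0.4566 vs cont=4.2017 → 4.2017 [wait]  node(3,2) S=111.3217 payoff=0.0000 vs cont=0.9579 → 0.9579 [wait]  node(3,3) S=125.8718 payoff=0.0000 vs cont=0.1030 → 0.1030 [wait]  ⇒ S*(3)=87.0727
t_2: node(2,0) S=92.5883 payoff=6.3217 vs cont=7.5163 → 7.5163 [wait]  node(2,1) S=104.6900 payoff=0.0000 vs cont=2.3733 → 2.3733 [wait]  node(2,2) S=118.3734 payoff=0.0000 vs cont=0.4773 → 0.4773 [wait]  ⇒ S*(2)=-
t_1: node(1,0) S=98.4534 payoff=0.4566 vs cont=4.6099 → 4.6099 [wait]  node(1,1) S=111.3217 payoff=0.0000 vs cont=1.3054 → 1.3054 [wait]  ⇒ S*(1)=-
t_0: node(0,0) S=104.6900 payoff=0.0000 vs cont=2.7443 → 2.7443 [wait]  ⇒ S*(0)=-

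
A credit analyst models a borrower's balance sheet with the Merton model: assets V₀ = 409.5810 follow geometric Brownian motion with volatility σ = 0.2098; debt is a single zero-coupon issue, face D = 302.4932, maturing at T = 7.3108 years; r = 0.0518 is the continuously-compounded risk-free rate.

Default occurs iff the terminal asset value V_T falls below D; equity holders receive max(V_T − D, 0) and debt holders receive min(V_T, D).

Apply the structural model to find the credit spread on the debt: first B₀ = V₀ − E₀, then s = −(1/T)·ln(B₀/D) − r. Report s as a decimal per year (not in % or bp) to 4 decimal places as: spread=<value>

spread=0.0061

Equity is a call on the firm's assets struck at D = 302.4932:
d₁ = [ln(V₀/D) + (r + σ²/2)T] / (σ√T)
   = [ln(409.5810/302.4932) + (0.0518 + 0.5·0.2098²)·7.3108] / (0.2098·√7.3108)
   = [0.303076 + 0.539596] / 0.567268 = 1.485492
d₂ = d₁ − σ√T = 1.485492 − 0.567268 = 0.918225
N(d₁) = 0.931293,  N(d₂) = 0.820749,  e^(−rT) = 0.684751
E₀ = V₀·N(d₁) − D·e^(−rT)·N(d₂)
   = 409.5810·0.931293 − 302.4932·0.684751·0.820749 = 211.436040
B₀ = V₀ − E₀ = 409.5810 − 211.436040 = 198.144960
spread = −(1/T)·ln(B₀/D) − r = −(1/7.3108)·ln(198.144960/302.4932) − 0.0518 = 0.00606780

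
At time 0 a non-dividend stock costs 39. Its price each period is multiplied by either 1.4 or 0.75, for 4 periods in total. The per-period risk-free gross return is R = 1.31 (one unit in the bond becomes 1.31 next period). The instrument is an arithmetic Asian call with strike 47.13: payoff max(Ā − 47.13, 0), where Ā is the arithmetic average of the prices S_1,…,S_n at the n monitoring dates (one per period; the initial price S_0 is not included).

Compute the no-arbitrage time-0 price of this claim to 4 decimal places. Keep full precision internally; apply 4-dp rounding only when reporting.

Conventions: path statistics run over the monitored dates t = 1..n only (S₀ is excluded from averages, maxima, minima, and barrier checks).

price = 11.4424

With p* = (R−d)/(u−d) = 0.8615, sum probability × payoff across the paths and divide by R^4.
Enumerate all 2^4 = 16 price paths (U = up ×1.4, D = down ×0.75); each path with k up-moves has probability p*^k·(1−p*)^(4−k).
DDDD: Ā=19.9951, payoff=0.0000, prob=0.000368
UDDD: Ā=37.3242, payoff=0.0000, prob=0.002287
DUDD: Ā=30.9867, payoff=0.0000, prob=0.002287
UUDD: Ā=57.8419, payoff=10.7119, prob=0.014230
DDUD: Ā=26.2336, payoff=0.0000, prob=0.002287
UDUD: Ā=48.9694, payoff=1.8394, prob=0.014230
DUUD: Ā=42.6319, payoff=0.0000, prob=0.014230
UUUD: Ā=79.5795, payoff=32.4495, prob=0.088543
DDDU: Ā=22.6687, payoff=0.0000, prob=0.002287
UDDU: Ā=42.3150, payoff=0.0000, prob=0.014230
DUDU: Ā=35.9775, payoff=0.0000, prob=0.014230
UUDU: Ā=67.1580, payoff=20.0280, prob=0.088543
DDUU: Ā=31.2244, payoff=0.0000, prob=0.014230
UDUU: Ā=58.2855, payoff=11.1555, prob=0.088543
DUUU: Ā=51.9480, payoff=4.8180, prob=0.088543
UUUU: Ā=96.9696, payoff=49.8396, prob=0.550933
Price = Σ prob·payoff / R^4 = 33.697721 / 2.944999 = 11.4424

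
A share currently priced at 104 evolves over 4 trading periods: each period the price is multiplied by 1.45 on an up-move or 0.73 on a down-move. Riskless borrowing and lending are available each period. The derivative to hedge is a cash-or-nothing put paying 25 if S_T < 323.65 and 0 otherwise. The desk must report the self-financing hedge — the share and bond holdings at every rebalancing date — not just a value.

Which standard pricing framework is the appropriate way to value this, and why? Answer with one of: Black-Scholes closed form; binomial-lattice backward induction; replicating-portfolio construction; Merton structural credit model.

framework: replicating-portfolio construction

Key observation: the deliverable is the dynamic trading strategy on the 4-step tree (spot 104, moves 1.45 and 0.73), so the valuation must go through the node-by-node replicating-portfolio solve.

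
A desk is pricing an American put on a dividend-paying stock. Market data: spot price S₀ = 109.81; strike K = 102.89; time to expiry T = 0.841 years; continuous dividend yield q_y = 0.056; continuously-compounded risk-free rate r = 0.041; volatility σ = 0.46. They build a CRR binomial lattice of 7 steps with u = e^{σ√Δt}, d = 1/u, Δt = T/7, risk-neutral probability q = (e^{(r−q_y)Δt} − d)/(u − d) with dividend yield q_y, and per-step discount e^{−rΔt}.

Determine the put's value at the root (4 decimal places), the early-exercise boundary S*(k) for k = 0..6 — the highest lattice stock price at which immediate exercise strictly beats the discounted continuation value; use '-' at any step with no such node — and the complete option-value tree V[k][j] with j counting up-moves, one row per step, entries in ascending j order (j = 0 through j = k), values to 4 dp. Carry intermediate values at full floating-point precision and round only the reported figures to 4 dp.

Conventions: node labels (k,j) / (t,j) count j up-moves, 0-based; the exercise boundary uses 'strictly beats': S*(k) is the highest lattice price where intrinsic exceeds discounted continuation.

params: Δt=0.12014 u=1.17286 d=0.85262 q=0.45460 e^(-rΔt)=0.99509
t_7 payoffs: 66.9214 53.4117 34.8279 9.2640 0.0000 0.0000 0.0000 0.0000
t_6: node(6,0) S=42.1861 payoff=60.7039 vs cont=60.4812 → 60.7039 [stop]  node(6,1) S=58.0310 payoff=44.8590 vs cont=44.7425 → 44.8590 [stop]  node(6,2) S=79.8272 payoff=23.0628 vs cont=23.0925 → 23.0925 [wait]  node(6,3) S=109.8100 payoff=0.0000 vs cont=5.0278 → 5.0278 [wait]  node(6,4) S=151.0542 payoff=0.0000 vs cont=0.0000 → 0.0000 [wait]  node(6,5) S=207.7895 payoff=0.0000 vs cont=0.0000 → 0.0000 [wait]  node(6,6) S=285.8344 payoff=0.0000 vs cont=0.0000 → 0.0000 [wait]  ⇒ S*(6)=58.0310
t_5: node(5,0) S=49.4783 payoff=53.4117 vs cont=53.2379 → 53.4117 [stop]  node(5,1) S=68.0621 payoff=34.8279 vs cont=34.7921 → 34.8279 [stop]  node(5,2) S=93.6260 payoff=9.2640 vs cont=14.8071 → 14.8071 [wait]  node(5,3) S=128.7915 payoff=0.0000 vs cont=2.7287 → 2.7287 [wait]  node(5,4) S=177.1651 payoff=0.0000 vs cont=0.0000 → 0.0000 [wait]  node(5,5) S=243.7076 payoff=0.0000 vs cont=0.0000 → 0.0000 [wait]  ⇒ S*(5)=68.0621
t_4: node(4,0) S=58.0310 payoff=44.8590 vs cont=44.7425 → 44.8590 [stop]  node(4,1) S=79.8272 payoff=23.0628 vs cont=25.6000 → 25.6000 [wait]  node(4,2) S=109.8100 payoff=0.0000 vs cont=9.2705 → 9.2705 [wait]  node(4,3) S=151.0542 payoff=0.0000 vs cont=1.4809 → 1.4809 [wait]  node(4,4) S=207.7895 payoff=0.0000 vs cont=0.0000 → 0.0000 [wait]  ⇒ S*(4)=58.0310
t_3: node(3,0) S=68.0621 payoff=34.8279 vs cont=35.9264 → 35.9264 [wait]  node(3,1) S=93.6260 payoff=9.2640 vs cont=18.0873 → 18.0873 [wait]  node(3,2) S=128.7915 payoff=0.0000 vs cont=5.7012 → 5.7012 [wait]  node(3,3) S=177.1651 payoff=0.0000 vs cont=0.8037 → 0.8037 [wait]  ⇒ S*(3)=-
t_2: node(2,0) S=79.8272 payoff=23.0628 vs cont=27.6800 → 27.6800 [wait]  node(2,1) S=109.8100 payoff=0.0000 vs cont=12.3953 → 12.3953 [wait]  node(2,2) S=151.0542 payoff=0.0000 vs cont=3.4577 → 3.4577 [wait]  ⇒ S*(2)=-
t_1: node(1,0) S=93.6260 payoff=9.2640 vs cont=20.6297 → 20.6297 [wait]  node(1,1) S=128.7915 payoff=0.0000 vs cont=8.2913 → 8.2913 [wait]  ⇒ S*(1)=-
t_0: node(0,0) S=109.8100 payoff=0.0000 vs cont=14.9469 → 14.9469 [wait]  ⇒ S*(0)=-

price = 14.9469
boundary = - - - - 58.0310 68.0621 58.0310
tree:
14.9469
20.6297 8.2913
27.6800 12.3953 3.4577
35.9264 18.0873 5.7012 0.8037
44.8590 25.6000 9.2705 1.4809 0.0000
53.4117 34.8279 14.8071 2.7287 0.0000 0.0000
60.7039 44.8590 23.0925 5.0278 0.0000 0.0000 0.0000
66.9214 53.4117 34.8279 9.2640 0.0000 0.0000 0.0000 0.0000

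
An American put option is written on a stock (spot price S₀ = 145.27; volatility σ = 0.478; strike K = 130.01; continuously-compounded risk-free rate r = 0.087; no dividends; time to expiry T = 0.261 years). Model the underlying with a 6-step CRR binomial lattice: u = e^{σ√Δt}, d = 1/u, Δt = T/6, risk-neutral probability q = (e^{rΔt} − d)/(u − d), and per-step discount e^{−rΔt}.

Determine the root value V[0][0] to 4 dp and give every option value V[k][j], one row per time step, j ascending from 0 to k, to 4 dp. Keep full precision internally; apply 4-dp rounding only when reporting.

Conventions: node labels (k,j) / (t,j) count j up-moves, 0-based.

Δt=0.04350  u=1.10483  d=0.90511  q=0.49408  discount=0.99622
step 6 (expiry): payoffs max(K−S,0) = 50.1380 32.5137 11.0004 0.0000 0.0000 0.0000 0.0000
k=5: (k=5,j=0): S=88.2453, K−S=41.7647, hold=41.2736 ⇒ V=41.7647 exercise | (k=5,j=1): S=107.7172, K−S=22.2928, hold=21.8017 ⇒ V=22.2928 exercise | (k=5,j=2): S=131.4859, K−S=0.0000, hold=5.5443 ⇒ V=5.5443 continue | (k=5,j=3): S=160.4992, K−S=0.0000, hold=0.0000 ⇒ V=0.0000 continue | (k=5,j=4): S=195.9145, K−S=0.0000, hold=0.0000 ⇒ V=0.0000 continue | (k=5,j=5): S=239.1445, K−S=0.0000, hold=0.0000 ⇒ V=0.0000 continue
k=4: (k=4,j=0): S=97.4963, K−S=32.5137, hold=32.0226 ⇒ V=32.5137 exercise | (k=4,j=1): S=119.0096, K−S=11.0004, hold=13.9647 ⇒ V=13.9647 continue | (k=4,j=2): S=145.2700, K−S=0.0000, hold=2.7943 ⇒ V=2.7943 continue | (k=4,j=3): S=177.3249, K−S=0.0000, hold=0.0000 ⇒ V=0.0000 continue | (k=4,j=4): S=216.4530, K−S=0.0000, hold=0.0000 ⇒ V=0.0000 continue
k=3: (k=3,j=0): S=107.7172, K−S=22.2928, hold=23.2607 ⇒ V=23.2607 continue | (k=3,j=1): S=131.4859, K−S=0.0000, hold=8.4137 ⇒ V=8.4137 continue | (k=3,j=2): S=160.4992, K−S=0.0000, hold=1.4084 ⇒ V=1.4084 continue | (k=3,j=3): S=195.9145, K−S=0.0000, hold=0.0000 ⇒ V=0.0000 continue
k=2: (k=2,j=0): S=119.0096, K−S=11.0004, hold=15.8649 ⇒ V=15.8649 continue | (k=2,j=1): S=145.2700, K−S=0.0000, hold=4.9338 ⇒ V=4.9338 continue | (k=2,j=2): S=177.3249, K−S=0.0000, hold=0.7098 ⇒ V=0.7098 continue
k=1: (k=1,j=0): S=131.4859, K−S=0.0000, hold=10.4245 ⇒ V=10.4245 continue | (k=1,j=1): S=160.4992, K−S=0.0000, hold=2.8361 ⇒ V=2.8361 continue
k=0: (k=0,j=0): S=145.2700, K−S=0.0000, hold=6.6500 ⇒ V=6.6500 continue

price = 6.6500
tree:
6.6500
10.4245 2.8361
15.8649 4.9338 0.7098
23.2607 8.4137 1.4084 0.0000
32.5137 13.9647 2.7943 0.0000 0.0000
41.7647 22.2928 5.5443 0.0000 0.0000 0.0000
50.1380 32.5137 11.0004 0.0000 0.0000 0.0000 0.0000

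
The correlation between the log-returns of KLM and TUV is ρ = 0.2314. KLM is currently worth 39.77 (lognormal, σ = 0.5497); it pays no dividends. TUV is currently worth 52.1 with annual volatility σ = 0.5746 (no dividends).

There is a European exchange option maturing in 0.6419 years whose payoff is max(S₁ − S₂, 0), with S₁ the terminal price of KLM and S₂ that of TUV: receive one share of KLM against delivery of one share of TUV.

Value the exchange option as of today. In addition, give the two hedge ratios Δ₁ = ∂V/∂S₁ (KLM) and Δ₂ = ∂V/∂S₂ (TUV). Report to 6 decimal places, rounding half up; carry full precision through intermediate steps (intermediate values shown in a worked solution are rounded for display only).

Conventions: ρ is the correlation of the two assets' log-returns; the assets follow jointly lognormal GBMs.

exchange price = 5.060537
Δ1 = 0.419135
Δ2 = -0.222811

σ_eff = √(σ₁² + σ₂² − 2ρσ₁σ₂) = √(0.5497² + 0.5746² − 2·0.2314·0.5497·0.5746) = 0.697249
d₁ = (ln(S₁/S₂) + (q₂ − q₁ + σ_eff²/2)T) / (σ_eff√T) = (ln(39.77/52.1) + (0.0 − 0.0 + 0.243078)·0.6419) / 0.558627 = -0.204108
d₂ = d₁ − σ_eff√T = -0.204108 − 0.558627 = -0.762735
N(d₁) = 0.419135,  N(d₂) = 0.222811
V = S₁·e^{−q₁T}·N(d₁) − S₂·e^{−q₂T}·N(d₂) = 16.668980 − 11.608443 = 5.060537
Key observation: no risk-free rate is needed — with the second asset as numeraire the exchange option is a call on the ratio S₁/S₂, and r cancels out of the value.
Δ₁ = e^{−q₁T}·N(d₁) = 0.419135;  Δ₂ = −e^{−q₂T}·N(d₂) = -0.222811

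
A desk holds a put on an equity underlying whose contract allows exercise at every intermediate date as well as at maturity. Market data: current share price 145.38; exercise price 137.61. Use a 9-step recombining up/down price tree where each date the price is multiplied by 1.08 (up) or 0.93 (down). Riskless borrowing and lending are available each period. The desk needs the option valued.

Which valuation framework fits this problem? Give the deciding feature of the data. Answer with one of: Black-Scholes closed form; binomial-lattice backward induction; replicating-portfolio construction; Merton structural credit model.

Key observation: with exercise allowed before expiry on a discrete up/down model (9 steps from spot 145.38), the strike-137.61 put's value must be rolled back through the tree testing early exercise at each node.

framework: binomial-lattice backward induction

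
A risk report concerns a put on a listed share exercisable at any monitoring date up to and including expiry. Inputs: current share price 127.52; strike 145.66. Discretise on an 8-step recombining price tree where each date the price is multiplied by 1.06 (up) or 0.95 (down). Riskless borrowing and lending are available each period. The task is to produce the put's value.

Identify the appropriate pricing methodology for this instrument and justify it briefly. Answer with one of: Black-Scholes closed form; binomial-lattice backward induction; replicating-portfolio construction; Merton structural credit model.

Key observation: the defining feature is the embedded early-exercise option across 8 discrete dates on the spot-127.52 tree; pricing the strike-145.66 put means working backward with an exercise test at every node.

framework: binomial-lattice backward induction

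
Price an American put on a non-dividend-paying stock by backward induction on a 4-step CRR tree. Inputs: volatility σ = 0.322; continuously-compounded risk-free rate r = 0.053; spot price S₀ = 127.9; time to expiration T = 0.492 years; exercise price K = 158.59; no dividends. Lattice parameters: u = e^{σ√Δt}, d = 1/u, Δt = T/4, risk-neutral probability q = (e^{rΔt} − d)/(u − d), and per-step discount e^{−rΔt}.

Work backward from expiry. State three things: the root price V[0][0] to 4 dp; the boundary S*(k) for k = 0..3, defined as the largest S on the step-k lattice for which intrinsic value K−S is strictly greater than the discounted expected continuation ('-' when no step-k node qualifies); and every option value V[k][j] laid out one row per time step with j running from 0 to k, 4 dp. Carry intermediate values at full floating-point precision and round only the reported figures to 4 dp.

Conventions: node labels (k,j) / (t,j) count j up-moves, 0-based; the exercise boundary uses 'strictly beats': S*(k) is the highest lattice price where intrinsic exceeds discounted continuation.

price = 31.4627
boundary = - 114.2420 127.9000 143.1909
tree:
31.4627
44.3480 19.0241
56.5475 30.6900 7.6389
67.4443 44.3480 15.3991 0.0000
77.1774 56.5475 30.6900 0.0000 0.0000

Δt=0.12300, u=1.11955, d=0.89321, q=0.50069, disc=e^(-rΔt)=0.99350
k=4 terminal: V=max(K-S,0) → 77.1774 56.5475 30.6900 0.0000 0.0000
k=3: j=0 S=91.1457 intr=67.4443 cont=66.4138 V=67.4443[EX]; j=1 S=114.2420 intr=44.3480 cont=43.3175 V=44.3480[EX]; j=2 S=143.1909 intr=15.3991 cont=15.2241 V=15.3991[EX]; j=3 S=179.4754 intr=0.0000 cont=0.0000 V=0.0000[hold]  S*(3)=143.1909
k=2: j=0 S=102.0425 intr=56.5475 cont=55.5170 V=56.5475[EX]; j=1 S=127.9000 intr=30.6900 cont=29.6595 V=30.6900[EX]; j=2 S=160.3098 intr=0.0000 cont=7.6389 V=7.6389[hold]  S*(2)=127.9000
k=1: j=0 S=114.2420 intr=44.3480 cont=43.3175 V=44.3480[EX]; j=1 S=143.1909 intr=15.3991 cont=19.0241 V=19.0241[hold]  S*(1)=114.2420
k=0: j=0 S=127.9000 intr=30.6900 cont=31.4627 V=31.4627[hold]  S*(0)=-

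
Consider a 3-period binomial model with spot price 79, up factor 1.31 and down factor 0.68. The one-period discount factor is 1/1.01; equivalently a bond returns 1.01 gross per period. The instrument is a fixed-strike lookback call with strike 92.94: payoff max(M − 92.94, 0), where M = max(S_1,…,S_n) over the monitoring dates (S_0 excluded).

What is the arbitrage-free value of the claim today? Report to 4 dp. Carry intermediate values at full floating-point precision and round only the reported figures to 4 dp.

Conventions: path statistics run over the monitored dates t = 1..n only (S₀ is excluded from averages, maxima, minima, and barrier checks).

price = 19.7699

Risk-neutral up-probability p* = (R−d)/(u−d) = (1.01−0.68)/(1.31−0.68) = 0.5238; the claim prices as the p*-weighted sum of path payoffs discounted by R^3.
Enumerate all 2^3 = 8 price paths (U = up ×1.31, D = down ×0.68); each path with k up-moves has probability p*^k·(1−p*)^(3−k).
DDD: M=53.7200, payoff=0.0000, prob=0.107980
UDD: M=103.4900, payoff=10.5500, prob=0.118778
DUD: M=70.3732, payoff=0.0000, prob=0.118778
UUD: M=135.5719, payoff=42.6319, prob=0.130655
DDU: M=53.7200, payoff=0.0000, prob=0.118778
UDU: M=103.4900, payoff=10.5500, prob=0.130655
DUU: M=92.1889, payoff=0.0000, prob=0.130655
UUU: M=177.5992, payoff=84.6592, prob=0.143721
Price = Σ prob·payoff / R^3 = 20.368910 / 1.030301 = 19.7699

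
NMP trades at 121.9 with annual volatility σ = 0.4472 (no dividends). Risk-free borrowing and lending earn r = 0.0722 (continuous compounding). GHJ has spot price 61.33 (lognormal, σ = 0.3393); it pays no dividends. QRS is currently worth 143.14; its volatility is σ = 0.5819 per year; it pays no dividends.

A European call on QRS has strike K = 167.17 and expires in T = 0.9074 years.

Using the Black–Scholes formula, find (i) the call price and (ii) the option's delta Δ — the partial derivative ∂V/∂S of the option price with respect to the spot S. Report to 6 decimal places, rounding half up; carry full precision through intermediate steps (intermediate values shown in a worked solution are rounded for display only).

price = 26.420241
Δ = 0.545926

σ√T = 0.5819·√0.9074 = 0.554304
d₁ = (ln(S/K) + (r+σ²/2)T) / (σ√T) = (ln(143.14/167.17) + (0.0722+0.5819²/2)·0.9074) / 0.554304 = (-0.155188 + 0.219141) / 0.554304 = 0.115374
d₂ = d₁ − σ√T = 0.115374 − 0.554304 = -0.438929
e^{−rT} = 0.936586
N(d₁) = 0.545926,  N(d₂) = 0.330356
Call price V = S·N(d₁) − K·e^{−rT}·N(d₂) = 78.143823 − 51.723581 = 26.420241
Δ = N(d₁) = 0.545926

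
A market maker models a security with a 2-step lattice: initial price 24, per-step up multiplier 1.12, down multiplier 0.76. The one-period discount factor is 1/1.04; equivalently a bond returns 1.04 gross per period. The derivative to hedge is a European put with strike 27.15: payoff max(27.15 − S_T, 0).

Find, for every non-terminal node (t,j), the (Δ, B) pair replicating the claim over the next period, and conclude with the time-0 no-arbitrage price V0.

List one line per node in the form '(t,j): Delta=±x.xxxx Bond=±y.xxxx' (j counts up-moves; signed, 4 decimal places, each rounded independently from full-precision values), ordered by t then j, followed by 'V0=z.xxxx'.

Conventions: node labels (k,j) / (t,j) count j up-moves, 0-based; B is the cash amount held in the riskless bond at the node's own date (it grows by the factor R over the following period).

No-arbitrage ⇒ martingale measure with p* = (R−d)/(u−d) = 0.7778.
Expiry values: V(2,0)=13.2876, V(2,1)=6.7212, V(2,2)=0.0000
Node (1,0) S=18.2400: V=(p*·6.7212+(1−p*)·13.2876)/1.04=7.8658; Δ=(6.7212−13.2876)/(20.4288−13.8624)=-1.0000; B=V−Δ·S=26.1058
Node (1,1) S=26.8800: V=(p*·0.0000+(1−p*)·6.7212)/1.04=1.4362; Δ=(0.0000−6.7212)/(30.1056−20.4288)=-0.6946; B=V−Δ·S=20.1062
Node (0,0) S=24.0000: V=(p*·1.4362+(1−p*)·7.8658)/1.04=2.7548; Δ=(1.4362−7.8658)/(26.8800−18.2400)=-0.7442; B=V−Δ·S=20.6148
Verification: the root portfolio costs Δ(0,0)·S0 + B(0,0) = 2.7548, matching V0.

(0,0): Delta=-0.7442 Bond=20.6148
(1,0): Delta=-1.0000 Bond=26.1058
(1,1): Delta=-0.6946 Bond=20.1062
V0=2.7548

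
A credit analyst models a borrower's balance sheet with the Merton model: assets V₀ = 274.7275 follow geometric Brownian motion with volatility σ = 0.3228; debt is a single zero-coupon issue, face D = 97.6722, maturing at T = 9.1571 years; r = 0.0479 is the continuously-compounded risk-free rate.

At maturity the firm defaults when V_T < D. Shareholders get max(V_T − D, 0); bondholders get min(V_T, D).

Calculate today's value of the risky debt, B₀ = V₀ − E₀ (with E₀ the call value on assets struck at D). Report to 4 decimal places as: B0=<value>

B0=59.5964

Apply the equity-as-call identities (strike 97.6722, horizon 9.1571 years):
d₁ = [ln(V₀/D) + (r + σ²/2)T] / (σ√T)
   = [ln(274.7275/97.6722) + (0.0479 + 0.5·0.3228²)·9.1571] / (0.3228·√9.1571)
   = [1.034163 + 0.915709] / 0.976815 = 1.996152
d₂ = d₁ − σ√T = 1.996152 − 0.976815 = 1.019337
N(d₁) = 0.977041,  N(d₂) = 0.845978,  e^(−rT) = 0.644923
E₀ = V₀·N(d₁) − D·e^(−rT)·N(d₂)
   = 274.7275·0.977041 − 97.6722·0.644923·0.845978 = 215.131090
B₀ = V₀ − E₀ = 274.7275 − 215.131090 = 59.596410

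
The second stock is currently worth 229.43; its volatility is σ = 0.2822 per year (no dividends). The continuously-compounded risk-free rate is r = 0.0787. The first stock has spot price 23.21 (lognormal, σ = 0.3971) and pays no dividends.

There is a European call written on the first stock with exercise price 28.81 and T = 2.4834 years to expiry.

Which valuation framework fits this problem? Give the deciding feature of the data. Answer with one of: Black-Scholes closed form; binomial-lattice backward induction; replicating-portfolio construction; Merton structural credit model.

Key observation: a European-exercise option on the first stock struck at 28.81 — a GBM underlying with constant parameters — admits an analytic price: the data contain no early exercise, no discrete tree, no debt structure.

framework: Black-Scholes closed form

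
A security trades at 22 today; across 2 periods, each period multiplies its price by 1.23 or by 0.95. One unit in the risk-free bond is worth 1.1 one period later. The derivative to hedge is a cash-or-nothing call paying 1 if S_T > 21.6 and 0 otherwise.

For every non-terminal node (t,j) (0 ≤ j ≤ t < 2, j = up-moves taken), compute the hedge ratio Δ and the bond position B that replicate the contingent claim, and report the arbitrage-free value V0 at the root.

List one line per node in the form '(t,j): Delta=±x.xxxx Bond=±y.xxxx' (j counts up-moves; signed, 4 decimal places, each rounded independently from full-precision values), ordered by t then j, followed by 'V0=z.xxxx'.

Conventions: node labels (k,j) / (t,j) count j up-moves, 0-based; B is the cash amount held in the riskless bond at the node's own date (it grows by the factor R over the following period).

The replicating-portfolio and risk-neutral prices coincide; use p* = (1.1−0.95)/(1.23−0.95) = 0.5357 for the latter.
At maturity the claim pays: V(2,0)=0.0000, V(2,1)=1.0000, V(2,2)=1.0000
(1,0): S=20.9000. Δ = (V_up−V_dn)/(S_up−S_dn) = (1.0000−0.0000)/(25.7070−19.8550) = 0.1709. V = [p*·1.0000 + (1−p*)·0.0000]/1.1 = 0.4870. B = V − Δ·S = -3.0844.
(1,1): S=27.0600. Δ = (V_up−V_dn)/(S_up−S_dn) = (1.0000−1.0000)/(33.2838−25.7070) = 0.0000. V = [p*·1.0000 + (1−p*)·1.0000]/1.1 = 0.9091. B = V − Δ·S = 0.9091.
(0,0): S=22.0000. Δ = (V_up−V_dn)/(S_up−S_dn) = (0.9091−0.4870)/(27.0600−20.9000) = 0.0685. V = [p*·0.9091 + (1−p*)·0.4870]/1.1 = 0.6483. B = V − Δ·S = -0.8591.
As a check, the time-0 holding Δ(0,0)·S0 + B(0,0) comes to 0.6483 — exactly V0.

(0,0): Delta=0.0685 Bond=-0.8591
(1,0): Delta=0.1709 Bond=-3.0844
(1,1): Delta=0.0000 Bond=0.9091
V0=0.6483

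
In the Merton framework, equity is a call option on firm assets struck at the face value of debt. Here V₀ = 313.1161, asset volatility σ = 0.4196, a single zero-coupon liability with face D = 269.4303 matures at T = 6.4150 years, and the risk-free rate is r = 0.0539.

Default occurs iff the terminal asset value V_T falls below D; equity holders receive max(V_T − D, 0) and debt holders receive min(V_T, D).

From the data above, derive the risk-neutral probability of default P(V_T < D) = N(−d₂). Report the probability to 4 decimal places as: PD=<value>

Apply the equity-as-call identities (strike 269.4303, horizon 6.4150 years):
d₁ = [ln(V₀/D) + (r + σ²/2)T] / (σ√T)
   = [ln(313.1161/269.4303) + (0.0539 + 0.5·0.4196²)·6.4150] / (0.4196·√6.4150)
   = [0.150264 + 0.910494] / 1.062757 = 0.998120
d₂ = d₁ − σ√T = 0.998120 − 1.062757 = -0.064637
risk-neutral PD = N(−d₂) = N(0.064637) = 0.525768

PD=0.5258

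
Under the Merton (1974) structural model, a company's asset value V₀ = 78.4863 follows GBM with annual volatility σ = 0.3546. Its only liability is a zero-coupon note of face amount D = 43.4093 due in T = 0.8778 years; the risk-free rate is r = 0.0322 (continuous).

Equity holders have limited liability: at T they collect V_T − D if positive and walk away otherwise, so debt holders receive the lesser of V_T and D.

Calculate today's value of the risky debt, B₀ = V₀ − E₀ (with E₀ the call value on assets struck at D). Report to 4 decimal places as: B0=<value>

With assets at 78.4863 and a single debt payment of 43.4093 at 0.8778 years:
d₁ = [ln(V₀/D) + (r + σ²/2)T] / (σ√T)
   = [ln(78.4863/43.4093) + (0.0322 + 0.5·0.3546²)·0.8778] / (0.3546·√0.8778)
   = [0.592250 + 0.083453] / 0.332228 = 2.033853
d₂ = d₁ − σ√T = 2.033853 − 0.332228 = 1.701625
N(d₁) = 0.979017,  N(d₂) = 0.955587,  e^(−rT) = 0.972131
E₀ = V₀·N(d₁) − D·e^(−rT)·N(d₂)
   = 78.4863·0.979017 − 43.4093·0.972131·0.955587 = 36.514099
B₀ = V₀ − E₀ = 78.4863 − 36.514099 = 41.972201

B0=41.9722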